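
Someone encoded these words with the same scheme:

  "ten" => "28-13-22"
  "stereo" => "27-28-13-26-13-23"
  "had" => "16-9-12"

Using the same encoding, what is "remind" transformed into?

t is letter #20 and maps to 28: an offset of 8. The number is (letter's place in the alphabet, a=1) + 8.
For remind: r=18→26, e=5→13, m=13→21, i=9→17, n=14→22, d=4→12.

26-13-21-17-22-12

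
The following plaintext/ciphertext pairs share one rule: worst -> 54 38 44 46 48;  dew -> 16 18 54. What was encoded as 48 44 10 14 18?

w(#23)→54 and o(#15)→38: differences scale by 2, so n = 2·pos + 8. With a=1..z=26, the number is 2·pos + 8.
Decoding 48 44 10 14 18: 48→(48−8)÷2=20=t, 44→(44−8)÷2=18=r, 10→(10−8)÷2=1=a, 14→(14−8)÷2=3=c, 18→(18−8)÷2=5=e.

trace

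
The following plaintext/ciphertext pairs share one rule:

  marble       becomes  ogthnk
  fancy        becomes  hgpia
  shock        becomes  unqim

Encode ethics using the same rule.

gzjoey

Shifts by position in marble: pos 0: m→o (+2), pos 1: a→g (+6), pos 2: r→t (+2), pos 3: b→h (+6) — repeating every 2. A repeating key of period 2 is used — shifts +2, +6 over and over.
For ethics: e+2=g, t+6=z, h+2=j, i+6=o, c+2=e, s+6=y.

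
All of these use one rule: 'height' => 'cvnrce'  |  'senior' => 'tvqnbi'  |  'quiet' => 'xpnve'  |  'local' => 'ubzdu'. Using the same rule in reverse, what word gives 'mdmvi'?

h(7)→c(2) and e(4)→v(21) fit y≡11x+3 (mod 26); the inverse of 11 mod 26 is 19. This is an affine cipher: with a=0,…,z=25, each position x becomes (11x+3) mod 26.
Decoding mdmvi: m(12)→19·(12−3)≡15=p; d(3)→19·(3−3)≡0=a; m(12)→19·(12−3)≡15=p; v(21)→19·(21−3)≡4=e; i(8)→19·(8−3)≡17=r (all mod 26).

paper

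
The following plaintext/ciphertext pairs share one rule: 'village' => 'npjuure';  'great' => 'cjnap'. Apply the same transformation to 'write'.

Read the word backwards and shift each letter +9.
On write: reverse → etirw; then shift: e+9=n, t+9=c, i+9=r, r+9=a, w+9=f.

ncraf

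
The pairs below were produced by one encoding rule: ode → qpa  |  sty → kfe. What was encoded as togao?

couch

The output letters match the input read backwards, each shifted +12: ode reversed is edo. Read the word backwards and shift each letter +12.
Decoding togao: shift back: t−12=h, o−12=c, g−12=u, a−12=o, o−12=c → hcuoc; then reverse → couch.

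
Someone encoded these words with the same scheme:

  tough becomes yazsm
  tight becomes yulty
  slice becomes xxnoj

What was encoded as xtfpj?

shade

Shifts by position in tough: pos 0: t→y (+5), pos 1: o→a (+12), pos 2: u→z (+5), pos 3: g→s (+12) — repeating every 2. It's a Vigenère-style cipher with numeric key [5,12]: position i shifts by key[i mod 2].
Undoing it on xtfpj: x−5=s, t−12=h, f−5=a, p−12=d, j−5=e.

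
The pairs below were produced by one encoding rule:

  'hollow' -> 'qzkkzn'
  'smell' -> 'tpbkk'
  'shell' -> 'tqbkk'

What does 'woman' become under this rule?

nzphu

h(7)→q(16) and o(14)→z(25) fit y≡5x+7 (mod 26); the inverse of 5 mod 26 is 21. Treating letters as 0–25, the rule is x ↦ 5x + 7 (mod 26).
On woman: w(22)→5·22+7≡13=n; o(14)→5·14+7≡25=z; m(12)→5·12+7≡15=p; a(0)→5·0+7≡7=h; n(13)→5·13+7≡20=u (all mod 26).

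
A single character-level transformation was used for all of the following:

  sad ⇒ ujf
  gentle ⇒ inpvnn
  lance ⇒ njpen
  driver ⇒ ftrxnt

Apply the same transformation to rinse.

trpun

The shift depends on letter class: consonant s→u is +2, but vowel a→j is +9. The rule splits by letter class: vowels +9, consonants +2.
Applying it to rinse: r(cons)+2=t, i(vowel)+9=r, n(cons)+2=p, s(cons)+2=u, e(vowel)+9=n.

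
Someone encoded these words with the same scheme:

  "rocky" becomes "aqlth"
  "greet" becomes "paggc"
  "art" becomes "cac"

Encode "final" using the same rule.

The shift depends on letter class: consonant r→a is +9, but vowel o→q is +2. Two shifts are in play — +2 for a/e/i/o/u, +9 for every other letter.
For final: f(cons)+9=o, i(vowel)+2=k, n(cons)+9=w, a(vowel)+2=c, l(cons)+9=u.

okwcu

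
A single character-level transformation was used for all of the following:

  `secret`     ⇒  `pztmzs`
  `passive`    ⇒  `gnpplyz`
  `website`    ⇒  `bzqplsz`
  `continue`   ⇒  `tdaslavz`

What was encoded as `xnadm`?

manor

s(18)→p(15) and e(4)→z(25) fit y≡3x+13 (mod 26); the inverse of 3 mod 26 is 9. Treating letters as 0–25, the rule is x ↦ 3x + 13 (mod 26).
Decoding xnadm: x(23)→9·(23−13)≡12=m; n(13)→9·(13−13)≡0=a; a(0)→9·(0−13)≡13=n; d(3)→9·(3−13)≡14=o; m(12)→9·(12−13)≡17=r (all mod 26).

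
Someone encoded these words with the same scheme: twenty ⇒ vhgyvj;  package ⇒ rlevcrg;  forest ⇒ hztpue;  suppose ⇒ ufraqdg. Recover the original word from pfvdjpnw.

nutshell

Shifts by position in twenty: pos 0: t→v (+2), pos 1: w→h (+11), pos 2: e→g (+2), pos 3: n→y (+11) — repeating every 2. The shifts repeat in a cycle of length 2: positions 0,1,… shift by +2, +11, then the pattern repeats.
Decoding pfvdjpnw: p−2=n, f−11=u, v−2=t, d−11=s, j−2=h, p−11=e, n−2=l, w−11=l.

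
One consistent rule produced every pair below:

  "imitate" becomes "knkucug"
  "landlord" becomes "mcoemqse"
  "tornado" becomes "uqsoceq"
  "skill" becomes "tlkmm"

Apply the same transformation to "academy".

cdcegnz

The shift depends on letter class: consonant m→n is +1, but vowel i→k is +2. Two shifts are in play — +2 for a/e/i/o/u, +1 for every other letter.
Applying it to academy: a(vowel)+2=c, c(cons)+1=d, a(vowel)+2=c, d(cons)+1=e, e(vowel)+2=g, m(cons)+1=n, y(cons)+1=z.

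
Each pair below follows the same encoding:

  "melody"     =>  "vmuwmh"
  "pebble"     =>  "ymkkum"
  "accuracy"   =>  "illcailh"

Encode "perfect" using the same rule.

ymaomlc

Vowels shift forward by 8 and consonants shift forward by 9.
On perfect: p(cons)+9=y, e(vowel)+8=m, r(cons)+9=a, f(cons)+9=o, e(vowel)+8=m, c(cons)+9=l, t(cons)+9=c.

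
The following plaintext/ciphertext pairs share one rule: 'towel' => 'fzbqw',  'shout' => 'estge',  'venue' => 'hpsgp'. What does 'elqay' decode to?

salon

It's a Vigenère-style cipher with numeric key [12,11,5]: position i shifts by key[i mod 3].
Reversing it on elqay: e−12=s, l−11=a, q−5=l, a−12=o, y−11=n.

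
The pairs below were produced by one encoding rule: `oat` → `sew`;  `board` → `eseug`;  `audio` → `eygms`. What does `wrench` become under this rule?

zuiqfk

The shift depends on letter class: consonant t→w is +3, but vowel o→s is +4. Vowels shift forward by 4 and consonants shift forward by 3.
On wrench: w(cons)+3=z, r(cons)+3=u, e(vowel)+4=i, n(cons)+3=q, c(cons)+3=f, h(cons)+3=k.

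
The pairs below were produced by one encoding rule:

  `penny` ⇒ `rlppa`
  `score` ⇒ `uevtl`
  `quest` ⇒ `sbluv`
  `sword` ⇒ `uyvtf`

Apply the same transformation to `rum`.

tbo

The rule splits by letter class: vowels +7, consonants +2.
On rum: r(cons)+2=t, u(vowel)+7=b, m(cons)+2=o.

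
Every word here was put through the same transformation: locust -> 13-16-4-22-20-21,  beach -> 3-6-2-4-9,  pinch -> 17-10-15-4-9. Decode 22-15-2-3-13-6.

unable

l is letter #12 and maps to 13: an offset of 1. Each letter is replaced by its alphabet position (a=1..z=26) + 1.
Reversing it on 22-15-2-3-13-6: 22→(22−1)÷1=21=u, 15→(15−1)÷1=14=n, 2→(2−1)÷1=1=a, 3→(3−1)÷1=2=b, 13→(13−1)÷1=12=l, 6→(6−1)÷1=5=e.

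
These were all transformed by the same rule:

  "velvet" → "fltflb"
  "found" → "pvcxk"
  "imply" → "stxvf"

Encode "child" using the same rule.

moqvk

Shifts by position in velvet: pos 0: v→f (+10), pos 1: e→l (+7), pos 2: l→t (+8), pos 3: v→f (+10), pos 4: e→l (+7), pos 5: t→b (+8) — repeating every 3. A repeating key of period 3 is used — shifts +10, +7, +8 over and over.
On child: c+10=m, h+7=o, i+8=q, l+10=v, d+7=k.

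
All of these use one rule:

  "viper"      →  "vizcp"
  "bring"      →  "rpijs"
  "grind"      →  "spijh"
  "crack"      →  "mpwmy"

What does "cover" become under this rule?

mevcp

v(21)→v(21) and i(8)→i(8) fit y≡21x+22 (mod 26); the inverse of 21 mod 26 is 5. Each letter's alphabet position (a=0..z=25) is mapped through 21·x+22 mod 26 — an affine cipher.
For cover: c(2)→21·2+22≡12=m; o(14)→21·14+22≡4=e; v(21)→21·21+22≡21=v; e(4)→21·4+22≡2=c; r(17)→21·17+22≡15=p (all mod 26).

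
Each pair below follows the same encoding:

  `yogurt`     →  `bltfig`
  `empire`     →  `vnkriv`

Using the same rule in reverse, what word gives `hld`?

sow

Each pair mirrors across the alphabet (y↔b, o↔l, g↔t): positions sum to 25. Each letter is replaced by its mirror in the alphabet: a↔z, b↔y, c↔x, and so on (the Atbash cipher).
Undoing it on hld: h↔s, l↔o, d↔w.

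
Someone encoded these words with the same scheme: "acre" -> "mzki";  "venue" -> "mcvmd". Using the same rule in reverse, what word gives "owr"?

Read the word backwards and shift each letter +8.
Undoing it on owr: shift back: o−8=g, w−8=o, r−8=j → goj; then reverse → jog.

jog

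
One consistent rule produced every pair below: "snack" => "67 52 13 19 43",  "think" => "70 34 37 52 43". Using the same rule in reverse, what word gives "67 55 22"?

sod

With a=1..z=26, the number is 3·pos + 10.
Undoing it on 67 55 22: 67→(67−10)÷3=19=s, 55→(55−10)÷3=15=o, 22→(22−10)÷3=4=d.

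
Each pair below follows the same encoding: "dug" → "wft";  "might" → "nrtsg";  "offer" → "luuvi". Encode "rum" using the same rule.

ifn

Each pair mirrors across the alphabet (d↔w, u↔f, g↔t): positions sum to 25. This is the alphabet-reversal cipher (Atbash): a becomes z, b becomes y, etc.
Applying it to rum: r↔i, u↔f, m↔n.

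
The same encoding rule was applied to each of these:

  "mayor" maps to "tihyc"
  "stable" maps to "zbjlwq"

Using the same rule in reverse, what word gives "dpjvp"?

whale

In mayor: m→t is +7, a→i is +8, y→h is +9, o→y is +10 — the shift increases by 1 each position. Letter i (0-indexed) is shifted by i+7, so successive shifts are 7, 8, 9, ….
Undoing it on dpjvp: d−7=w, p−8=h, j−9=a, v−10=l, p−11=e.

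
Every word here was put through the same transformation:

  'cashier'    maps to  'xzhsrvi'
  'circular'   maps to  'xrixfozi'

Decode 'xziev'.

Each letter is replaced by its mirror in the alphabet: a↔z, b↔y, c↔x, and so on (the Atbash cipher).
Reversing it on xziev: x↔c, z↔a, i↔r, e↔v, v↔e.

carve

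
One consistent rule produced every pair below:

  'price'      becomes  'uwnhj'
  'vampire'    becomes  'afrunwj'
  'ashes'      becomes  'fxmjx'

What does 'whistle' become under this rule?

bmnxyqj

This is a Caesar cipher with shift 5.
Applying it to whistle: w+5=b, h+5=m, i+5=n, s+5=x, t+5=y, l+5=q, e+5=j.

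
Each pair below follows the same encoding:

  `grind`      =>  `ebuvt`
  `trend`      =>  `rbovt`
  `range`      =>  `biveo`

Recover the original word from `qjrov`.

g(6)→e(4) and r(17)→b(1) fit y≡21x+8 (mod 26); the inverse of 21 mod 26 is 5. Treating letters as 0–25, the rule is x ↦ 21x + 8 (mod 26).
Reversing it on qjrov: q(16)→5·(16−8)≡14=o; j(9)→5·(9−8)≡5=f; r(17)→5·(17−8)≡19=t; o(14)→5·(14−8)≡4=e; v(21)→5·(21−8)≡13=n (all mod 26).

often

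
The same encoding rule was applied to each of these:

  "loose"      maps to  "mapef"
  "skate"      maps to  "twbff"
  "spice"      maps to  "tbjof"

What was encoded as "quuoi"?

pitch

Shifts by position in loose: pos 0: l→m (+1), pos 1: o→a (+12), pos 2: o→p (+1), pos 3: s→e (+12) — repeating every 2. It's a Vigenère-style cipher with numeric key [1,12]: position i shifts by key[i mod 2].
Reversing it on quuoi: q−1=p, u−12=i, u−1=t, o−12=c, i−1=h.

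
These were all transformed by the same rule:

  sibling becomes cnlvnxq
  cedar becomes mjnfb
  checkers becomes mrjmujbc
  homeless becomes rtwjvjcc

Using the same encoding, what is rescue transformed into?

bjcmzj

The rule splits by letter class: vowels +5, consonants +10.
For rescue: r(cons)+10=b, e(vowel)+5=j, s(cons)+10=c, c(cons)+10=m, u(vowel)+5=z, e(vowel)+5=j.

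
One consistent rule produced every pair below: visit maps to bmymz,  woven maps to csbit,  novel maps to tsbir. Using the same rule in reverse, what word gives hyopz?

built

Shifts by position in visit: pos 0: v→b (+6), pos 1: i→m (+4), pos 2: s→y (+6), pos 3: i→m (+4) — repeating every 2. The shifts repeat in a cycle of length 2: positions 0,1,… shift by +6, +4, then the pattern repeats.
Reversing it on hyopz: h−6=b, y−4=u, o−6=i, p−4=l, z−6=t.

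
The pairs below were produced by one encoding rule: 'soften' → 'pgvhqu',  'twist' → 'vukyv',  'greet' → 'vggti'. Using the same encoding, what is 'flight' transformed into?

The output letters match the input read backwards, each shifted +2: soften reversed is netfos. The word is reversed, then every letter is shifted forward by 2.
Applying it to flight: reverse → thgilf; then shift: t+2=v, h+2=j, g+2=i, i+2=k, l+2=n, f+2=h.

vjiknh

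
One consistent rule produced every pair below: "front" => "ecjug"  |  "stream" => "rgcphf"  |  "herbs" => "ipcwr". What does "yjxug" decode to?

f(5)→e(4) and r(17)→c(2) fit y≡15x+7 (mod 26); the inverse of 15 mod 26 is 7. This is an affine cipher: with a=0,…,z=25, each position x becomes (15x+7) mod 26.
Reversing it on yjxug: y(24)→7·(24−7)≡15=p; j(9)→7·(9−7)≡14=o; x(23)→7·(23−7)≡8=i; u(20)→7·(20−7)≡13=n; g(6)→7·(6−7)≡19=t (all mod 26).

point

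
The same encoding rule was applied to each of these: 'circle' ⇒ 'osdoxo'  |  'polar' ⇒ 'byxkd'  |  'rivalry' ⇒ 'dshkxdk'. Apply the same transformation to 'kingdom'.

The shift depends on letter class: consonant c→o is +12, but vowel i→s is +10. Two shifts are in play — +10 for a/e/i/o/u, +12 for every other letter.
On kingdom: k(cons)+12=w, i(vowel)+10=s, n(cons)+12=z, g(cons)+12=s, d(cons)+12=p, o(vowel)+10=y, m(cons)+12=y.

wszspyy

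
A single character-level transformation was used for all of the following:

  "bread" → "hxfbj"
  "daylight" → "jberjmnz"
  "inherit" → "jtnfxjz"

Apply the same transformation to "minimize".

The shift depends on letter class: consonant b→h is +6, but vowel e→f is +1. Two shifts are in play — +1 for a/e/i/o/u, +6 for every other letter.
For minimize: m(cons)+6=s, i(vowel)+1=j, n(cons)+6=t, i(vowel)+1=j, m(cons)+6=s, i(vowel)+1=j, z(cons)+6=f, e(vowel)+1=f.

sjtjsjff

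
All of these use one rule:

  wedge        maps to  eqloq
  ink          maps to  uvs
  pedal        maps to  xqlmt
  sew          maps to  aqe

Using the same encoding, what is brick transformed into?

jzuks

The shift depends on letter class: consonant w→e is +8, but vowel e→q is +12. The rule splits by letter class: vowels +12, consonants +8.
On brick: b(cons)+8=j, r(cons)+8=z, i(vowel)+12=u, c(cons)+8=k, k(cons)+8=s.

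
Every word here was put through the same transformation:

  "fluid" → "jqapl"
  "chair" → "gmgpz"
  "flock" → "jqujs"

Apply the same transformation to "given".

knblv

In fluid: f→j is +4, l→q is +5, u→a is +6, i→p is +7 — the shift increases by 1 each position. Letter i (0-indexed) is shifted by i+4, so successive shifts are 4, 5, 6, ….
On given: g+4=k, i+5=n, v+6=b, e+7=l, n+8=v.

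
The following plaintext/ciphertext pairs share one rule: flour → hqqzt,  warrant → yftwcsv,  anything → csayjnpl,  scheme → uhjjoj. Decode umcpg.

shake

Shifts by position in flour: pos 0: f→h (+2), pos 1: l→q (+5), pos 2: o→q (+2), pos 3: u→z (+5) — repeating every 2. The shifts repeat in a cycle of length 2: positions 0,1,… shift by +2, +5, then the pattern repeats.
Undoing it on umcpg: u−2=s, m−5=h, c−2=a, p−5=k, g−2=e.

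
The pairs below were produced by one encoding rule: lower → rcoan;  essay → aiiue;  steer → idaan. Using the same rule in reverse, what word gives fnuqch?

dragon

l(11)→r(17) and o(14)→c(2) fit y≡21x+20 (mod 26); the inverse of 21 mod 26 is 5. Treating letters as 0–25, the rule is x ↦ 21x + 20 (mod 26).
Decoding fnuqch: f(5)→5·(5−20)≡3=d; n(13)→5·(13−20)≡17=r; u(20)→5·(20−20)≡0=a; q(16)→5·(16−20)≡6=g; c(2)→5·(2−20)≡14=o; h(7)→5·(7−20)≡13=n (all mod 26).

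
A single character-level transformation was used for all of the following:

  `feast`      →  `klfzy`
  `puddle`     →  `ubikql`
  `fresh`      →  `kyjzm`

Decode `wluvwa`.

report

Shifts by position in feast: pos 0: f→k (+5), pos 1: e→l (+7), pos 2: a→f (+5), pos 3: s→z (+7) — repeating every 2. It's a Vigenère-style cipher with numeric key [5,7]: position i shifts by key[i mod 2].
Reversing it on wluvwa: w−5=r, l−7=e, u−5=p, v−7=o, w−5=r, a−7=t.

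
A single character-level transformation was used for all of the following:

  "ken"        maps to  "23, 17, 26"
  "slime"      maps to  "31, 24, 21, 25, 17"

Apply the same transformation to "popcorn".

k is letter #11 and maps to 23: an offset of 12. Each letter is replaced by its alphabet position (a=1..z=26) + 12.
On popcorn: p=16→28, o=15→27, p=16→28, c=3→15, o=15→27, r=18→30, n=14→26.

28, 27, 28, 15, 27, 30, 26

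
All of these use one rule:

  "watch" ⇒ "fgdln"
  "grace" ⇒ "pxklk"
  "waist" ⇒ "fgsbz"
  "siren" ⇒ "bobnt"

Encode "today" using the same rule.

The shifts repeat in a cycle of length 3: positions 0,1,… shift by +9, +6, +10, then the pattern repeats.
For today: t+9=c, o+6=u, d+10=n, a+9=j, y+6=e.

cunje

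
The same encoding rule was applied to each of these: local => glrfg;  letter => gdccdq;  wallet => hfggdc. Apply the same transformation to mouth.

Treating letters as 0–25, the rule is x ↦ 19x + 5 (mod 26).
Applying it to mouth: m(12)→19·12+5≡25=z; o(14)→19·14+5≡11=l; u(20)→19·20+5≡21=v; t(19)→19·19+5≡2=c; h(7)→19·7+5≡8=i (all mod 26).

zlvci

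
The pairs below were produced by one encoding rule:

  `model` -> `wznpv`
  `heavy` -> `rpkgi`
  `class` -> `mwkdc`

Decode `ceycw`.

Shifts by position in model: pos 0: m→w (+10), pos 1: o→z (+11), pos 2: d→n (+10), pos 3: e→p (+11) — repeating every 2. It's a Vigenère-style cipher with numeric key [10,11]: position i shifts by key[i mod 2].
Undoing it on ceycw: c−10=s, e−11=t, y−10=o, c−11=r, w−10=m.

storm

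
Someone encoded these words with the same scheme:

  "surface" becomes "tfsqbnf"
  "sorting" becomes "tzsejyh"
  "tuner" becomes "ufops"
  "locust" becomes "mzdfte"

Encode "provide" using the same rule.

qcpgjof

Shifts by position in surface: pos 0: s→t (+1), pos 1: u→f (+11), pos 2: r→s (+1), pos 3: f→q (+11) — repeating every 2. It's a Vigenère-style cipher with numeric key [1,11]: position i shifts by key[i mod 2].
For provide: p+1=q, r+11=c, o+1=p, v+11=g, i+1=j, d+11=o, e+1=f.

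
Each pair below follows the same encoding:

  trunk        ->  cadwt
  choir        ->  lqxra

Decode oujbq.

Compare letters: t→c is +9, r→a is +9, u→d is +9 — a constant shift. This is a Caesar cipher with shift 9.
Decoding oujbq: o−9=f, u−9=l, j−9=a, b−9=s, q−9=h.

flash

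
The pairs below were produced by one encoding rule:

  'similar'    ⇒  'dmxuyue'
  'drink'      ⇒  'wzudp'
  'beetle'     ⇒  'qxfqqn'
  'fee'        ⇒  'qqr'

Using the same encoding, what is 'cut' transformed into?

Read the word backwards and shift each letter +12.
Applying it to cut: reverse → tuc; then shift: t+12=f, u+12=g, c+12=o.

fgo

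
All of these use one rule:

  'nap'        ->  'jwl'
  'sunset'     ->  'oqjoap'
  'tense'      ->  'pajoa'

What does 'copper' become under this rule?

Compare letters: n→j is +22, a→w is +22, p→l is +22 — a constant shift. Every letter moves 22 places later in the alphabet, wrapping around z→a.
For copper: c+22=y, o+22=k, p+22=l, p+22=l, e+22=a, r+22=n.

ykllan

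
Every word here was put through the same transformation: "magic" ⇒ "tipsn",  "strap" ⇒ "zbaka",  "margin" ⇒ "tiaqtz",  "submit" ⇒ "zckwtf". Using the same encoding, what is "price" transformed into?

wzrmp

In magic: m→t is +7, a→i is +8, g→p is +9, i→s is +10 — the shift increases by 1 each position. Letter i (0-indexed) is shifted by i+7, so successive shifts are 7, 8, 9, ….
Applying it to price: p+7=w, r+8=z, i+9=r, c+10=m, e+11=p.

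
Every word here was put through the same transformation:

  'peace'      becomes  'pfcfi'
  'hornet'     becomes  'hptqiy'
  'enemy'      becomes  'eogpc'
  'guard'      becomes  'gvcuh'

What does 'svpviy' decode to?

sunset

In peace: p→p is +0, e→f is +1, a→c is +2, c→f is +3 — the shift increases by 1 each position. Each letter shifts forward by its position index (0, 1, 2, …) — the shift grows by one for each successive letter.
Reversing it on svpviy: s−0=s, v−1=u, p−2=n, v−3=s, i−4=e, y−5=t.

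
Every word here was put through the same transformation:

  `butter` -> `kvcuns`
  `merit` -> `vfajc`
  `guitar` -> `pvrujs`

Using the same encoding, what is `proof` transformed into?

It's a Vigenère-style cipher with numeric key [9,1]: position i shifts by key[i mod 2].
On proof: p+9=y, r+1=s, o+9=x, o+1=p, f+9=o.

ysxpo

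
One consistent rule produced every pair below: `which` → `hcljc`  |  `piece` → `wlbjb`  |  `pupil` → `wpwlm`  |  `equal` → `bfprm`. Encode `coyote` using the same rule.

w(22)→h(7) and h(7)→c(2) fit y≡9x+17 (mod 26); the inverse of 9 mod 26 is 3. Each letter's alphabet position (a=0..z=25) is mapped through 9·x+17 mod 26 — an affine cipher.
Applying it to coyote: c(2)→9·2+17≡9=j; o(14)→9·14+17≡13=n; y(24)→9·24+17≡25=z; o(14)→9·14+17≡13=n; t(19)→9·19+17≡6=g; e(4)→9·4+17≡1=b (all mod 26).

jnzngb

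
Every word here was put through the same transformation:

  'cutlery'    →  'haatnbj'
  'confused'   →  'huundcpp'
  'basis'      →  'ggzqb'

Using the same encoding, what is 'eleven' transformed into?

The shift increases by 1 at each position, starting from +5: 5, 6, 7, ….
For eleven: e+5=j, l+6=r, e+7=l, v+8=d, e+9=n, n+10=x.

jrldnx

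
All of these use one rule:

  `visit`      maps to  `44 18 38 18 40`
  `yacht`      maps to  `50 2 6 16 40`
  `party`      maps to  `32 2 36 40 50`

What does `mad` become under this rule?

26 2 8

With a=1..z=26, the number is 2·pos.
For mad: m=13→26, a=1→2, d=4→8.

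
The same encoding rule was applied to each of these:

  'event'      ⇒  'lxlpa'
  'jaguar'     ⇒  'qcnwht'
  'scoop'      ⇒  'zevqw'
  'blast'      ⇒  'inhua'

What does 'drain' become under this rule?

Shifts by position in event: pos 0: e→l (+7), pos 1: v→x (+2), pos 2: e→l (+7), pos 3: n→p (+2) — repeating every 2. A repeating key of period 2 is used — shifts +7, +2 over and over.
On drain: d+7=k, r+2=t, a+7=h, i+2=k, n+7=u.

kthku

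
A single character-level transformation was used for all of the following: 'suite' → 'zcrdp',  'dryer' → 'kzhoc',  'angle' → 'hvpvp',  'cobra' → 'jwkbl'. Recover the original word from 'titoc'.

In suite: s→z is +7, u→c is +8, i→r is +9, t→d is +10 — the shift increases by 1 each position. Each letter shifts forward by (position + 7), i.e. 7, 8, 9, … — the shift grows by one for each successive letter.
Undoing it on titoc: t−7=m, i−8=a, t−9=k, o−10=e, c−11=r.

maker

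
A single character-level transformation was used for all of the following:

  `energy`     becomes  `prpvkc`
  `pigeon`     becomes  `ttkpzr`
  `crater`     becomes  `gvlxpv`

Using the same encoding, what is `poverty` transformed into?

tzzpvxc

The shift depends on letter class: consonant n→r is +4, but vowel e→p is +11. Two shifts are in play — +11 for a/e/i/o/u, +4 for every other letter.
For poverty: p(cons)+4=t, o(vowel)+11=z, v(cons)+4=z, e(vowel)+11=p, r(cons)+4=v, t(cons)+4=x, y(cons)+4=c.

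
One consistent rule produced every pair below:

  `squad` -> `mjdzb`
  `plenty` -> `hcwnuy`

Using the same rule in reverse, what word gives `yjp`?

gap

The output letters match the input read backwards, each shifted +9: squad reversed is dauqs. Two steps: reverse the string, then apply a Caesar shift of +9.
Reversing it on yjp: shift back: y−9=p, j−9=a, p−9=g → pag; then reverse → gap.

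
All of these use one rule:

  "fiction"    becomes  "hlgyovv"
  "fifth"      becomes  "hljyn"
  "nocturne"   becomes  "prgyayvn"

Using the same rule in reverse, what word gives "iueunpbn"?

In fiction: f→h is +2, i→l is +3, c→g is +4, t→y is +5 — the shift increases by 1 each position. The shift increases by 1 at each position, starting from +2: 2, 3, 4, ….
Undoing it on iueunpbn: i−2=g, u−3=r, e−4=a, u−5=p, n−6=h, p−7=i, b−8=t, n−9=e.

graphite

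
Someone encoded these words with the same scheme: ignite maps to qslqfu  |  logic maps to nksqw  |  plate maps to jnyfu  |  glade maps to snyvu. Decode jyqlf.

paint

Each letter's alphabet position (a=0..z=25) is mapped through 25·x+24 mod 26 — an affine cipher.
Decoding jyqlf: j(9)→25·(9−24)≡15=p; y(24)→25·(24−24)≡0=a; q(16)→25·(16−24)≡8=i; l(11)→25·(11−24)≡13=n; f(5)→25·(5−24)≡19=t (all mod 26).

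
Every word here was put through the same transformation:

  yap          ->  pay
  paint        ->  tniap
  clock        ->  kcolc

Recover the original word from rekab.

The output letters match the input read backwards: yap reversed is pay. The word is simply reversed.
Decoding rekab: then reverse → baker.

baker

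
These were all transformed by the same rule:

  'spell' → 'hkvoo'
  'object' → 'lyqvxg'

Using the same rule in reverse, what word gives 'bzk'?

yap

Each pair mirrors across the alphabet (s↔h, p↔k, e↔v): positions sum to 25. Each letter is replaced by its mirror in the alphabet: a↔z, b↔y, c↔x, and so on (the Atbash cipher).
Undoing it on bzk: b↔y, z↔a, k↔p.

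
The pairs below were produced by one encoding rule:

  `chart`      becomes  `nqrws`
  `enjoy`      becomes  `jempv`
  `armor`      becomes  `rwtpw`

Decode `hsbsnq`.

c(2)→n(13) and h(7)→q(16) fit y≡11x+17 (mod 26); the inverse of 11 mod 26 is 19. Treating letters as 0–25, the rule is x ↦ 11x + 17 (mod 26).
Undoing it on hsbsnq: h(7)→19·(7−17)≡18=s; s(18)→19·(18−17)≡19=t; b(1)→19·(1−17)≡8=i; s(18)→19·(18−17)≡19=t; n(13)→19·(13−17)≡2=c; q(16)→19·(16−17)≡7=h (all mod 26).

stitch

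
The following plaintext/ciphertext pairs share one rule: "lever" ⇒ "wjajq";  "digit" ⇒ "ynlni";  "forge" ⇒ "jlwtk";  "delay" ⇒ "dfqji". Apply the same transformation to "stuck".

phzyx

The output letters match the input read backwards, each shifted +5: lever reversed is revel. Two steps: reverse the string, then apply a Caesar shift of +5.
For stuck: reverse → kcuts; then shift: k+5=p, c+5=h, u+5=z, t+5=y, s+5=x.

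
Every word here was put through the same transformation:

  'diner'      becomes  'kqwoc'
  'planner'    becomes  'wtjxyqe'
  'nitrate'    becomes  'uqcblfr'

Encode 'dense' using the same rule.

In diner: d→k is +7, i→q is +8, n→w is +9, e→o is +10 — the shift increases by 1 each position. The shift increases by 1 at each position, starting from +7: 7, 8, 9, ….
For dense: d+7=k, e+8=m, n+9=w, s+10=c, e+11=p.

kmwcp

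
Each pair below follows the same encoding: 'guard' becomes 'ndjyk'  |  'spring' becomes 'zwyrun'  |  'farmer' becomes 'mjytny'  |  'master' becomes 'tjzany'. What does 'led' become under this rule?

Two shifts are in play — +9 for a/e/i/o/u, +7 for every other letter.
On led: l(cons)+7=s, e(vowel)+9=n, d(cons)+7=k.

snk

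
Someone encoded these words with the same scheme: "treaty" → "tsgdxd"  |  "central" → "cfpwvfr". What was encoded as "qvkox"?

quilt

In treaty: t→t is +0, r→s is +1, e→g is +2, a→d is +3 — the shift increases by 1 each position. The shift increases by 1 at each position, starting from +0: 0, 1, 2, ….
Reversing it on qvkox: q−0=q, v−1=u, k−2=i, o−3=l, x−4=t.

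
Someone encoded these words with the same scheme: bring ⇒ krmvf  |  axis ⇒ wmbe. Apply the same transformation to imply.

cptqm

The output letters match the input read backwards, each shifted +4: bring reversed is gnirb. Two steps: reverse the string, then apply a Caesar shift of +4.
Applying it to imply: reverse → ylpmi; then shift: y+4=c, l+4=p, p+4=t, m+4=q, i+4=m.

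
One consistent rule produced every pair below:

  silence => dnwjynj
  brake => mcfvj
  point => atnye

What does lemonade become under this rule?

The shift depends on letter class: consonant s→d is +11, but vowel i→n is +5. The rule splits by letter class: vowels +5, consonants +11.
Applying it to lemonade: l(cons)+11=w, e(vowel)+5=j, m(cons)+11=x, o(vowel)+5=t, n(cons)+11=y, a(vowel)+5=f, d(cons)+11=o, e(vowel)+5=j.

wjxtyfoj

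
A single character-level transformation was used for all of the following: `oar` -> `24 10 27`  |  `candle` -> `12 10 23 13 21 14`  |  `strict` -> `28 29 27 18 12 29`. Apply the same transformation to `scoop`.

28 12 24 24 25

o is letter #15 and maps to 24: an offset of 9. Each letter is replaced by its alphabet position (a=1..z=26) + 9.
For scoop: s=19→28, c=3→12, o=15→24, o=15→24, p=16→25.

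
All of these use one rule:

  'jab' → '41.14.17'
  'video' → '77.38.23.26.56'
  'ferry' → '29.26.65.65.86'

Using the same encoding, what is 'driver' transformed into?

j(#10)→41 and a(#1)→14: differences scale by 3, so n = 3·pos + 11. The formula is n = 3×(alphabet index, a=1) + 11.
For driver: d=4→23, r=18→65, i=9→38, v=22→77, e=5→26, r=18→65.

23.65.38.77.26.65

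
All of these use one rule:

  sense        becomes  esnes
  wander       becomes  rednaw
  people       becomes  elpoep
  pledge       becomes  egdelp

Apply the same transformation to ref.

The output letters match the input read backwards: sense reversed is esnes. The word is simply reversed.
Applying it to ref: reverse → fer.

fer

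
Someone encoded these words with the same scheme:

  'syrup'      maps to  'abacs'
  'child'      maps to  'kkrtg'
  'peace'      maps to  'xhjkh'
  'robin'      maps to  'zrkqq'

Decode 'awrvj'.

sting

Shifts by position in syrup: pos 0: s→a (+8), pos 1: y→b (+3), pos 2: r→a (+9), pos 3: u→c (+8), pos 4: p→s (+3) — repeating every 3. The shifts repeat in a cycle of length 3: positions 0,1,… shift by +8, +3, +9, then the pattern repeats.
Decoding awrvj: a−8=s, w−3=t, r−9=i, v−8=n, j−3=g.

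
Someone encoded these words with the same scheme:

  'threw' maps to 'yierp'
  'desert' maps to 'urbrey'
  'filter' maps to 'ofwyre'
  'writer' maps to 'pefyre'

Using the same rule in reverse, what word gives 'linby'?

ghost

t(19)→y(24) and h(7)→i(8) fit y≡23x+3 (mod 26); the inverse of 23 mod 26 is 17. This is an affine cipher: with a=0,…,z=25, each position x becomes (23x+3) mod 26.
Undoing it on linby: l(11)→17·(11−3)≡6=g; i(8)→17·(8−3)≡7=h; n(13)→17·(13−3)≡14=o; b(1)→17·(1−3)≡18=s; y(24)→17·(24−3)≡19=t (all mod 26).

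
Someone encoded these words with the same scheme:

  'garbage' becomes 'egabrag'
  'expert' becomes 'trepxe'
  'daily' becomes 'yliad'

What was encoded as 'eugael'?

league

The output letters match the input read backwards: garbage reversed is egabrag. The word is simply reversed.
Undoing it on eugael: then reverse → league.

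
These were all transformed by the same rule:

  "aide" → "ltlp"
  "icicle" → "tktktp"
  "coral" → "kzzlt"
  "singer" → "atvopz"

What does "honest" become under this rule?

The shift depends on letter class: consonant d→l is +8, but vowel a→l is +11. The rule splits by letter class: vowels +11, consonants +8.
On honest: h(cons)+8=p, o(vowel)+11=z, n(cons)+8=v, e(vowel)+11=p, s(cons)+8=a, t(cons)+8=b.

pzvpab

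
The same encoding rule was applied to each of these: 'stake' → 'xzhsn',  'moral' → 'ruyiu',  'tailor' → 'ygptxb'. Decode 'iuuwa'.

donor

The shift increases by 1 at each position, starting from +5: 5, 6, 7, ….
Undoing it on iuuwa: i−5=d, u−6=o, u−7=n, w−8=o, a−9=r.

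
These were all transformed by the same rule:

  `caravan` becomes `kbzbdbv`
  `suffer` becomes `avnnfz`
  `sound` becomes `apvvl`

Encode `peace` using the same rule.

xfbkf

The shift depends on letter class: consonant c→k is +8, but vowel a→b is +1. Vowels shift forward by 1 and consonants shift forward by 8.
On peace: p(cons)+8=x, e(vowel)+1=f, a(vowel)+1=b, c(cons)+8=k, e(vowel)+1=f.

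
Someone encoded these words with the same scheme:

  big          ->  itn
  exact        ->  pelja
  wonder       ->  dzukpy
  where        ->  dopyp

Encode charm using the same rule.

jolyt

The shift depends on letter class: consonant b→i is +7, but vowel i→t is +11. Two shifts are in play — +11 for a/e/i/o/u, +7 for every other letter.
On charm: c(cons)+7=j, h(cons)+7=o, a(vowel)+11=l, r(cons)+7=y, m(cons)+7=t.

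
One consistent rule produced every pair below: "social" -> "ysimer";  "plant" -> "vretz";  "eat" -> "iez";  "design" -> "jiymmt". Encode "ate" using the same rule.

ezi

The shift depends on letter class: consonant s→y is +6, but vowel o→s is +4. Two shifts are in play — +4 for a/e/i/o/u, +6 for every other letter.
On ate: a(vowel)+4=e, t(cons)+6=z, e(vowel)+4=i.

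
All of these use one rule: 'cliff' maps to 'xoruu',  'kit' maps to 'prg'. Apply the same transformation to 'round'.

ilfmw

This is the alphabet-reversal cipher (Atbash): a becomes z, b becomes y, etc.
For round: r↔i, o↔l, u↔f, n↔m, d↔w.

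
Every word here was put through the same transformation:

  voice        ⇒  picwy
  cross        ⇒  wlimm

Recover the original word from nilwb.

It's a constant shift of +20 (ROT20).
Reversing it on nilwb: n−20=t, i−20=o, l−20=r, w−20=c, b−20=h.

torch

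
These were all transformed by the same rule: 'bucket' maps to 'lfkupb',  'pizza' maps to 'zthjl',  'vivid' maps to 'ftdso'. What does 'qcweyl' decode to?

ground

Shifts by position in bucket: pos 0: b→l (+10), pos 1: u→f (+11), pos 2: c→k (+8), pos 3: k→u (+10), pos 4: e→p (+11), pos 5: t→b (+8) — repeating every 3. A repeating key of period 3 is used — shifts +10, +11, +8 over and over.
Reversing it on qcweyl: q−10=g, c−11=r, w−8=o, e−10=u, y−11=n, l−8=d.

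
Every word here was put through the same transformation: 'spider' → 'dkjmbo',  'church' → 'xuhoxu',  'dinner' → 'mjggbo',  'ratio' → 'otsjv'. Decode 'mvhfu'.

dough

Treating letters as 0–25, the rule is x ↦ 15x + 19 (mod 26).
Reversing it on mvhfu: m(12)→7·(12−19)≡3=d; v(21)→7·(21−19)≡14=o; h(7)→7·(7−19)≡20=u; f(5)→7·(5−19)≡6=g; u(20)→7·(20−19)≡7=h (all mod 26).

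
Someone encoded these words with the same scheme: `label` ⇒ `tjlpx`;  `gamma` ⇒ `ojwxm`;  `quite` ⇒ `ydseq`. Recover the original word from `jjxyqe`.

banner

In label: l→t is +8, a→j is +9, b→l is +10, e→p is +11 — the shift increases by 1 each position. Letter i (0-indexed) is shifted by i+8, so successive shifts are 8, 9, 10, ….
Reversing it on jjxyqe: j−8=b, j−9=a, x−10=n, y−11=n, q−12=e, e−13=r.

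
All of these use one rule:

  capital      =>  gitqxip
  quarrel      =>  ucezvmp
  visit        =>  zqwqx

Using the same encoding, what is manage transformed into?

Shifts by position in capital: pos 0: c→g (+4), pos 1: a→i (+8), pos 2: p→t (+4), pos 3: i→q (+8) — repeating every 2. A repeating key of period 2 is used — shifts +4, +8 over and over.
Applying it to manage: m+4=q, a+8=i, n+4=r, a+8=i, g+4=k, e+8=m.

qirikm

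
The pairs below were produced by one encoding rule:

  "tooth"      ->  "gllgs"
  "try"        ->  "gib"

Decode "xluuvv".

coffee

Each pair mirrors across the alphabet (t↔g, o↔l, o↔l): positions sum to 25. Each letter is replaced by its mirror in the alphabet: a↔z, b↔y, c↔x, and so on (the Atbash cipher).
Undoing it on xluuvv: x↔c, l↔o, u↔f, u↔f, v↔e, v↔e.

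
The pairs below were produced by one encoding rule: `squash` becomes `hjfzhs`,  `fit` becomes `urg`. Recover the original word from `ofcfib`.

Each pair mirrors across the alphabet (s↔h, q↔j, u↔f): positions sum to 25. Each letter is replaced by its mirror in the alphabet: a↔z, b↔y, c↔x, and so on (the Atbash cipher).
Decoding ofcfib: o↔l, f↔u, c↔x, f↔u, i↔r, b↔y.

luxury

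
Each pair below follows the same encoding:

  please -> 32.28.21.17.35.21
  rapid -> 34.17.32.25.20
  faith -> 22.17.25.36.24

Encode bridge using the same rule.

Letters become their 1-based position plus 16 (so a→17, b→18, …).
Applying it to bridge: b=2→18, r=18→34, i=9→25, d=4→20, g=7→23, e=5→21.

18.34.25.20.23.21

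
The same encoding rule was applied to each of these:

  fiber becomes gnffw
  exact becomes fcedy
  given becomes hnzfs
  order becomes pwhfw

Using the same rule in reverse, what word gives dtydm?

Shifts by position in fiber: pos 0: f→g (+1), pos 1: i→n (+5), pos 2: b→f (+4), pos 3: e→f (+1), pos 4: r→w (+5) — repeating every 3. A repeating key of period 3 is used — shifts +1, +5, +4 over and over.
Reversing it on dtydm: d−1=c, t−5=o, y−4=u, d−1=c, m−5=h.

couch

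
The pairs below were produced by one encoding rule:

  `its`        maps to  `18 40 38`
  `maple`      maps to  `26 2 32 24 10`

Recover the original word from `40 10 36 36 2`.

terra

i(#9)→18 and t(#20)→40: differences scale by 2, so n = 2·pos + 0. With a=1..z=26, the number is 2·pos.
Reversing it on 40 10 36 36 2: 40→(40−0)÷2=20=t, 10→(10−0)÷2=5=e, 36→(36−0)÷2=18=r, 36→(36−0)÷2=18=r, 2→(2−0)÷2=1=a.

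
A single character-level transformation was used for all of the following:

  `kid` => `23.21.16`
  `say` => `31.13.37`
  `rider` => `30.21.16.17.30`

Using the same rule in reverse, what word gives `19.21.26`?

k is letter #11 and maps to 23: an offset of 12. Letters become their 1-based position plus 12 (so a→13, b→14, …).
Reversing it on 19.21.26: 19→(19−12)÷1=7=g, 21→(21−12)÷1=9=i, 26→(26−12)÷1=14=n.

gin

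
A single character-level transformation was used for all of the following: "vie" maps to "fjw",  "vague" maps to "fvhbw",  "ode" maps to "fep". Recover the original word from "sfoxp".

Two steps: reverse the string, then apply a Caesar shift of +1.
Reversing it on sfoxp: shift back: s−1=r, f−1=e, o−1=n, x−1=w, p−1=o → renwo; then reverse → owner.

owner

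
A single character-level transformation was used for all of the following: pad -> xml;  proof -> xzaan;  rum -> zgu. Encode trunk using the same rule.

The rule splits by letter class: vowels +12, consonants +8.
For trunk: t(cons)+8=b, r(cons)+8=z, u(vowel)+12=g, n(cons)+8=v, k(cons)+8=s.

bzgvs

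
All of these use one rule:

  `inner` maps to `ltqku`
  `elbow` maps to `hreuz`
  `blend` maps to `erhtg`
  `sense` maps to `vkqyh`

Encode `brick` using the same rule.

Shifts by position in inner: pos 0: i→l (+3), pos 1: n→t (+6), pos 2: n→q (+3), pos 3: e→k (+6) — repeating every 2. It's a Vigenère-style cipher with numeric key [3,6]: position i shifts by key[i mod 2].
Applying it to brick: b+3=e, r+6=x, i+3=l, c+6=i, k+3=n.

exlin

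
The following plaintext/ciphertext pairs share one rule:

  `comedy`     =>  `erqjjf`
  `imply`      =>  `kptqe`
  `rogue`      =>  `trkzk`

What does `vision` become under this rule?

In comedy: c→e is +2, o→r is +3, m→q is +4, e→j is +5 — the shift increases by 1 each position. Letter i (0-indexed) is shifted by i+2, so successive shifts are 2, 3, 4, ….
Applying it to vision: v+2=x, i+3=l, s+4=w, i+5=n, o+6=u, n+7=u.

xlwnuu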